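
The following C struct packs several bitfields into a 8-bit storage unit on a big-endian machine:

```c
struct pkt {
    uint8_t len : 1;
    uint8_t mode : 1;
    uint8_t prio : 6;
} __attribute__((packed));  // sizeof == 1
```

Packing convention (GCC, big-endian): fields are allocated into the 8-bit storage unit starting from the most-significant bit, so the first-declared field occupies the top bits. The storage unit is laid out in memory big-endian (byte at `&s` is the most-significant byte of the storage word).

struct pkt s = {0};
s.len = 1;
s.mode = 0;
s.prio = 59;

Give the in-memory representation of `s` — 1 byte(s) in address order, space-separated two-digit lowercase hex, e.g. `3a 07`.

bb

len:1 = 1 → 0x1 << 7 → word 0x80
mode:1 = 0 → 0x0 << 6 → word 0x80
prio:6 = 59 → 0x3b << 0 → word 0xbb
word = 0xbb → big-endian bytes:
  [0]=0xbb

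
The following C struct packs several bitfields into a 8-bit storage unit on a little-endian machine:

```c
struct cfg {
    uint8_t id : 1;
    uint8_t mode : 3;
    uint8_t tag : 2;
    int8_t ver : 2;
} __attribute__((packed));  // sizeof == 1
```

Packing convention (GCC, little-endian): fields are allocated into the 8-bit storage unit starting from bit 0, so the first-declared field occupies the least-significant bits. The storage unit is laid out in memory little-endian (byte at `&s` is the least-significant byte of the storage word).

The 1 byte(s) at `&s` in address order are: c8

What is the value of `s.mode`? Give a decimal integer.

[0]=0xc8 (little-endian) → word 0xc8
id [0+:1] = (word>>0) & 0x1 = 0
mode [1+:3] = (word>>1) & 0x7 = 4  ←
tag [4+:2] = (word>>4) & 0x3 = 0
ver [6+:2] = (word>>6) & 0x3 = 3

4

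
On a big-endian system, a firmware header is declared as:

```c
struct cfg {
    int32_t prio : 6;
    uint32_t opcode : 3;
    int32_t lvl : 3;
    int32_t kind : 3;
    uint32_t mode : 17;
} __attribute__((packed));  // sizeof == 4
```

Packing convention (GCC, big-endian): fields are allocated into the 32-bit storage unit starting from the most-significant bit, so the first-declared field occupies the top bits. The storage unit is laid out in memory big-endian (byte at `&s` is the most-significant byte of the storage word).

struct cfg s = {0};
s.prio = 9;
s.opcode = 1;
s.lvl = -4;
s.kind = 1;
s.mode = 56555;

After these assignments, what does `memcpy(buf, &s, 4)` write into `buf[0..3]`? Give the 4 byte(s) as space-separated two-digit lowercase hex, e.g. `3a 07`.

prio:6 = 9 → 0x9 << 26 → word 0x24000000
opcode:3 = 1 → 0x1 << 23 → word 0x24800000
lvl:3 = -4 → 0x4 << 20 → word 0x24c00000
kind:3 = 1 → 0x1 << 17 → word 0x24c20000
mode:17 = 56555 → 0xdceb << 0 → word 0x24c2dceb
word = 0x24c2dceb → big-endian bytes:
  [0]=0x24  [1]=0xc2  [2]=0xdc  [3]=0xeb

24 c2 dc eb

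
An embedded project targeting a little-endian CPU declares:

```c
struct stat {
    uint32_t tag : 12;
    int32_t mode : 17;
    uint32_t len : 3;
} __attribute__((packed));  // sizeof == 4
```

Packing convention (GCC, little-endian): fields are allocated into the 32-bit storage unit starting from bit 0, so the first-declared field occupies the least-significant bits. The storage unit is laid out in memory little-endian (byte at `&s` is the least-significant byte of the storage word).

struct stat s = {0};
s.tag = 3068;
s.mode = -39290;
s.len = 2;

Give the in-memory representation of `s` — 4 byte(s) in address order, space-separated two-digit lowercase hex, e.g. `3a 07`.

fc 6b 68 56

tag:12 = 3068 → 0xbfc << 0 → word 0x00000bfc
mode:17 = -39290 → 0x16686 << 12 → word 0x16686bfc
len:3 = 2 → 0x2 << 29 → word 0x56686bfc
word = 0x56686bfc → little-endian bytes:
  [0]=0xfc  [1]=0x6b  [2]=0x68  [3]=0x56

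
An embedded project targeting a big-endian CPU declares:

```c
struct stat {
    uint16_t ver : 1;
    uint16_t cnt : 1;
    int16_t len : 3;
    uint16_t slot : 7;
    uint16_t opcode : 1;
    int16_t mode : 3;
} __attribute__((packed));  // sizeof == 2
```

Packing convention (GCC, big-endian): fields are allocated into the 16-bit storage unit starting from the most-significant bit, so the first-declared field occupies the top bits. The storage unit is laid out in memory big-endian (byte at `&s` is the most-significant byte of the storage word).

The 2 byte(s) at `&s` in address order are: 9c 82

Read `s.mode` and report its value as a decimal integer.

[0]=0x9c [1]=0x82 (big-endian) → word 0x9c82
ver [15+:1] = (word>>15) & 0x1 = 1
cnt [14+:1] = (word>>14) & 0x1 = 0
len [11+:3] = (word>>11) & 0x7 = 3
slot [4+:7] = (word>>4) & 0x7f = 72
opcode [3+:1] = (word>>3) & 0x1 = 0
mode [0+:3] = (word>>0) & 0x7 = 2  ←
mode signed 3b, MSB=0: value = 2

2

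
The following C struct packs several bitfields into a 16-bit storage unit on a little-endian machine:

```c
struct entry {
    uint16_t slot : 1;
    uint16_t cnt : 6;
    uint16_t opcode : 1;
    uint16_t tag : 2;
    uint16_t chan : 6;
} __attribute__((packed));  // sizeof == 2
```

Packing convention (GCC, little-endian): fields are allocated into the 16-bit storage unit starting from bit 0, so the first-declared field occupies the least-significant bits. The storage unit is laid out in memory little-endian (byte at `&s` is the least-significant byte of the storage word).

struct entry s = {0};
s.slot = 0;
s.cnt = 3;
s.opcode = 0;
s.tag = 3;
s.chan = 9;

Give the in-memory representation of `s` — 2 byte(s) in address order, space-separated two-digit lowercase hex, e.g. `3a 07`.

06 27

slot:1 = 0 → 0x0 << 0 → word 0x0000
cnt:6 = 3 → 0x3 << 1 → word 0x0006
opcode:1 = 0 → 0x0 << 7 → word 0x0006
tag:2 = 3 → 0x3 << 8 → word 0x0306
chan:6 = 9 → 0x9 << 10 → word 0x2706
word = 0x2706 → little-endian bytes:
  [0]=0x06  [1]=0x27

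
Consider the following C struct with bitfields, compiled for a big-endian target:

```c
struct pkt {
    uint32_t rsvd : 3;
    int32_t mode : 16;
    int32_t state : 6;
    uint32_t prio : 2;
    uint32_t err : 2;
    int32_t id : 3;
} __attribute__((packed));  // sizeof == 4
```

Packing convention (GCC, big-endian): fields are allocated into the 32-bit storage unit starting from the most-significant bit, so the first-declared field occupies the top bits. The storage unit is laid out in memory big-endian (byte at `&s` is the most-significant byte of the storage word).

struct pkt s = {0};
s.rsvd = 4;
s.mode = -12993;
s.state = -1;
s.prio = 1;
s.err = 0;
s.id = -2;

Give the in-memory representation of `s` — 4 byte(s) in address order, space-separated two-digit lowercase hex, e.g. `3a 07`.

99 a7 ff a6

rsvd:3 = 4 → 0x4 << 29 → word 0x80000000
mode:16 = -12993 → 0xcd3f << 13 → word 0x99a7e000
state:6 = -1 → 0x3f << 7 → word 0x99a7ff80
prio:2 = 1 → 0x1 << 5 → word 0x99a7ffa0
err:2 = 0 → 0x0 << 3 → word 0x99a7ffa0
id:3 = -2 → 0x6 << 0 → word 0x99a7ffa6
word = 0x99a7ffa6 → big-endian bytes:
  [0]=0x99  [1]=0xa7  [2]=0xff  [3]=0xa6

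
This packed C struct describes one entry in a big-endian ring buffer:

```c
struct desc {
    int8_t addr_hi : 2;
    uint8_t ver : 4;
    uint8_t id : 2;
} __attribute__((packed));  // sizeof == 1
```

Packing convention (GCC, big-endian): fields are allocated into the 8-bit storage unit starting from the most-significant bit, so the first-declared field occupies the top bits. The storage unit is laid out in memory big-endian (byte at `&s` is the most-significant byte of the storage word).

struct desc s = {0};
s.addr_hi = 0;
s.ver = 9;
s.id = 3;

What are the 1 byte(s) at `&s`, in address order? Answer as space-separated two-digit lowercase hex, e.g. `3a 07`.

[6+:2] addr_hi=0 & 0x3 = 0x0; word=0x00
[2+:4] ver=9 & 0xf = 0x9; word=0x24
[0+:2] id=3 & 0x3 = 0x3; word=0x27
word = 0x27 → big-endian bytes:
  [0]=0x27

27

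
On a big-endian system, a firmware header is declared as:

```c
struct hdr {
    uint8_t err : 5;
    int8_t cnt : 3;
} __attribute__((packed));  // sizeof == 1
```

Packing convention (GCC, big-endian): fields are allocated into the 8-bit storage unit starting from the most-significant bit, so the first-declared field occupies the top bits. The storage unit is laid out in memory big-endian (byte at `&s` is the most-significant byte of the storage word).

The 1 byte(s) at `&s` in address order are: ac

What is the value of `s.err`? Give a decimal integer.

[0]=0xac (big-endian) → word 0xac
err [3+:5] = (word>>3) & 0x1f = 21  ←
cnt [0+:3] = (word>>0) & 0x7 = 4

21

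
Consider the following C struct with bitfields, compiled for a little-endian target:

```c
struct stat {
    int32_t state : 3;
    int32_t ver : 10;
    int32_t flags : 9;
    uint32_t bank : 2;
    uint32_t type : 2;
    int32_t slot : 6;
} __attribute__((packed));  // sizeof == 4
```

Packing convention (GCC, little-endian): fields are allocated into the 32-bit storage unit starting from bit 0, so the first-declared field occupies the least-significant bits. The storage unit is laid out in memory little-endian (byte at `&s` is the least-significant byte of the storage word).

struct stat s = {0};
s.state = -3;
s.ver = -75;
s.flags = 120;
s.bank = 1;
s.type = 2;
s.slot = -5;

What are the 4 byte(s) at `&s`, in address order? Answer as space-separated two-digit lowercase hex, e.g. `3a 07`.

[0+:3] state=-3 & 0x7 = 0x5; word=0x00000005
[3+:10] ver=-75 & 0x3ff = 0x3b5; word=0x00001dad
[13+:9] flags=120 & 0x1ff = 0x78; word=0x000f1dad
[22+:2] bank=1 & 0x3 = 0x1; word=0x004f1dad
[24+:2] type=2 & 0x3 = 0x2; word=0x024f1dad
[26+:6] slot=-5 & 0x3f = 0x3b; word=0xee4f1dad
word = 0xee4f1dad → little-endian bytes:
  [0]=0xad  [1]=0x1d  [2]=0x4f  [3]=0xee

ad 1d 4f ee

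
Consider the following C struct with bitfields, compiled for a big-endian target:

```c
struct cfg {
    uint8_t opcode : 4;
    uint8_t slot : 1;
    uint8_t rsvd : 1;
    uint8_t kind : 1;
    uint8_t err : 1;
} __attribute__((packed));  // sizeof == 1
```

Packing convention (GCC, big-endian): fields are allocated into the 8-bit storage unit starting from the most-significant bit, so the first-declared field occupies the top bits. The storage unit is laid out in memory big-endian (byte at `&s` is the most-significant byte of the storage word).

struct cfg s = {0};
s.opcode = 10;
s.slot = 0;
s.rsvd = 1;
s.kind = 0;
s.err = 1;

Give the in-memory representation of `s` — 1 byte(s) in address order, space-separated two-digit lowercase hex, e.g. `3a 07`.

a5

opcode (4b) val=10 bits=0xa at bit 4: 0xa0
slot (1b) val=0 bits=0x0 at bit 3: 0xa0
rsvd (1b) val=1 bits=0x1 at bit 2: 0xa4
kind (1b) val=0 bits=0x0 at bit 1: 0xa4
err (1b) val=1 bits=0x1 at bit 0: 0xa5
word = 0xa5 → big-endian bytes:
  [0]=0xa5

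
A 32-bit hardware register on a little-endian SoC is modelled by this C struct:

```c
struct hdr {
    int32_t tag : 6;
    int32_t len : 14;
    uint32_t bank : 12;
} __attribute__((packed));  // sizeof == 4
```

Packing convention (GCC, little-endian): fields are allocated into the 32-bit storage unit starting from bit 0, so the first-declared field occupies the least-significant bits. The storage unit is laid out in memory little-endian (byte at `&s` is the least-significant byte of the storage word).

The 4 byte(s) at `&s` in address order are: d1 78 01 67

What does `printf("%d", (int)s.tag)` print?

[0]=0xd1 [1]=0x78 [2]=0x01 [3]=0x67 (little-endian) → word 0x670178d1
tag:6 @ bit 0 → (0x670178d1>>0)&0x3f = 0x11  ←
len:14 @ bit 6 → (0x670178d1>>6)&0x3fff = 0x5e3
bank:12 @ bit 20 → (0x670178d1>>20)&0xfff = 0x670
tag signed 6b, MSB=0: value = 17

17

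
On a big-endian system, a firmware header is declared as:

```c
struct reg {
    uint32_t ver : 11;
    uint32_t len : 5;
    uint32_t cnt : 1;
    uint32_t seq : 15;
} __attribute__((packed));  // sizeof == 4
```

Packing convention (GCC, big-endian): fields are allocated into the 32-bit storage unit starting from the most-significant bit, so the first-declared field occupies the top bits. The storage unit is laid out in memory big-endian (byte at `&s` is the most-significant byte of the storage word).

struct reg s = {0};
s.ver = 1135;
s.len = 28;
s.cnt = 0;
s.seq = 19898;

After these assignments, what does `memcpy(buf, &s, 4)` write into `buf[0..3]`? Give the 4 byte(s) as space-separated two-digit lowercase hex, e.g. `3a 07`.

8d fc 4d ba

[21+:11] ver=1135 & 0x7ff = 0x46f; word=0x8de00000
[16+:5] len=28 & 0x1f = 0x1c; word=0x8dfc0000
[15+:1] cnt=0 & 0x1 = 0x0; word=0x8dfc0000
[0+:15] seq=19898 & 0x7fff = 0x4dba; word=0x8dfc4dba
word = 0x8dfc4dba → big-endian bytes:
  [0]=0x8d  [1]=0xfc  [2]=0x4d  [3]=0xba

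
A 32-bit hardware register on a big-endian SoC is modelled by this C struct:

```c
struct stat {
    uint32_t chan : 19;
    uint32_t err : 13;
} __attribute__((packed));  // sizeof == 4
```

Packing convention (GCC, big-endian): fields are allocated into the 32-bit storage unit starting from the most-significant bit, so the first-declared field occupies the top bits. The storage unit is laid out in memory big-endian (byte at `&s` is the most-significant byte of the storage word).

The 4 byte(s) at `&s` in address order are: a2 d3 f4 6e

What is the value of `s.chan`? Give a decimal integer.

[0]=0xa2 [1]=0xd3 [2]=0xf4 [3]=0x6e (big-endian) → word 0xa2d3f46e
chan:19 @ bit 13 → (0xa2d3f46e>>13)&0x7ffff = 0x5169f  ←
err:13 @ bit 0 → (0xa2d3f46e>>0)&0x1fff = 0x146e

333471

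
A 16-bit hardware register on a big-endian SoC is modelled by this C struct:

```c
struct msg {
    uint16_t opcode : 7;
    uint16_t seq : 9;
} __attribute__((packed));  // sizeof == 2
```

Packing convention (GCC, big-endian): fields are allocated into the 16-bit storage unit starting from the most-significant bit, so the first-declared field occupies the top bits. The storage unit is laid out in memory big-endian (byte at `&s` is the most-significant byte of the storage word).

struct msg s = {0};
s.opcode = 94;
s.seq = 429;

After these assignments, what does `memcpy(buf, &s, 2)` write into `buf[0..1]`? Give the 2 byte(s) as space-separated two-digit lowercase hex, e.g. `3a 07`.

bd ad

[9+:7] opcode=94 & 0x7f = 0x5e; word=0xbc00
[0+:9] seq=429 & 0x1ff = 0x1ad; word=0xbdad
word = 0xbdad → big-endian bytes:
  [0]=0xbd  [1]=0xad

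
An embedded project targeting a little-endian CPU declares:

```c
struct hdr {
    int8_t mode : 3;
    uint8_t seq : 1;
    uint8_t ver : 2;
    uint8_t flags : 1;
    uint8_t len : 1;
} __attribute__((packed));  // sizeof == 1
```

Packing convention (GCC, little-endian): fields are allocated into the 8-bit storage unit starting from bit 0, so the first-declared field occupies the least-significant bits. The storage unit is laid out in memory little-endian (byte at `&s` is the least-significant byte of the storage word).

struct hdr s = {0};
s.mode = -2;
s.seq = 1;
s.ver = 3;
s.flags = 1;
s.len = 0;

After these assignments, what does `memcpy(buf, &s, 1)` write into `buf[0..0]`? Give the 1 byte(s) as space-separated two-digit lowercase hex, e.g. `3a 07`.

7e

[0+:3] mode=-2 & 0x7 = 0x6; word=0x06
[3+:1] seq=1 & 0x1 = 0x1; word=0x0e
[4+:2] ver=3 & 0x3 = 0x3; word=0x3e
[6+:1] flags=1 & 0x1 = 0x1; word=0x7e
[7+:1] len=0 & 0x1 = 0x0; word=0x7e
word = 0x7e → little-endian bytes:
  [0]=0x7e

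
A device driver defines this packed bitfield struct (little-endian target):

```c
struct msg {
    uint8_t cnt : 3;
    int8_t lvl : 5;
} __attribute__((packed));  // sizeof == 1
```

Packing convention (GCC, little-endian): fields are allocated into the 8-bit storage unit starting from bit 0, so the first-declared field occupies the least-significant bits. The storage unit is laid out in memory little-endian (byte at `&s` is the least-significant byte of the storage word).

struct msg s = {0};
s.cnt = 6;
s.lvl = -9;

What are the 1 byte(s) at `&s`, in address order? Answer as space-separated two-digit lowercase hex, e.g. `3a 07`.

be

[0+:3] cnt=6 & 0x7 = 0x6; word=0x06
[3+:5] lvl=-9 & 0x1f = 0x17; word=0xbe
word = 0xbe → little-endian bytes:
  [0]=0xbe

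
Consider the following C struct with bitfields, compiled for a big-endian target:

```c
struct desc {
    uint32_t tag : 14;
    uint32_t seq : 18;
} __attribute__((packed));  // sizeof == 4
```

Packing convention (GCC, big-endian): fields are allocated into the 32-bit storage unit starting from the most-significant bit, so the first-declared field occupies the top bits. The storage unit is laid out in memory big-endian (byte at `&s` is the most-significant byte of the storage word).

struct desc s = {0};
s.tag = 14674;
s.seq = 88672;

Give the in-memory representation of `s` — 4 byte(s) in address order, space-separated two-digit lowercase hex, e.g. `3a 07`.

e5 49 5a 60

tag:14 = 14674 → 0x3952 << 18 → word 0xe5480000
seq:18 = 88672 → 0x15a60 << 0 → word 0xe5495a60
word = 0xe5495a60 → big-endian bytes:
  [0]=0xe5  [1]=0x49  [2]=0x5a  [3]=0x60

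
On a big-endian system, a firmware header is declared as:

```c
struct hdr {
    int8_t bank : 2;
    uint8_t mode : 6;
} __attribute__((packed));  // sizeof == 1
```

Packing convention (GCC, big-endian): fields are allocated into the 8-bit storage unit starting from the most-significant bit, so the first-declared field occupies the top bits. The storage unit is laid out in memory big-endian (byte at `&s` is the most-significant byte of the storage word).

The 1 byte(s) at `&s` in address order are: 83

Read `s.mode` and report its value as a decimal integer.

3

[0]=0x83 (big-endian) → word 0x83
bank [6+:2] = (word>>6) & 0x3 = 2
mode [0+:6] = (word>>0) & 0x3f = 3  ←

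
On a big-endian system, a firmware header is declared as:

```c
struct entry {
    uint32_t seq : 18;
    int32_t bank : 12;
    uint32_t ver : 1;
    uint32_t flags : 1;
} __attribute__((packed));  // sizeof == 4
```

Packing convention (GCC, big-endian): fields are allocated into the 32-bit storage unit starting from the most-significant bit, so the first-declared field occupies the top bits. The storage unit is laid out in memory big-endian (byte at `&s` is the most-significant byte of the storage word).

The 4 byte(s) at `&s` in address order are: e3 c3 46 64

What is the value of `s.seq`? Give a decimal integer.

[0]=0xe3 [1]=0xc3 [2]=0x46 [3]=0x64 (big-endian) → word 0xe3c34664
seq [14+:18] = (word>>14) & 0x3ffff = 233229  ←
bank [2+:12] = (word>>2) & 0xfff = 409
ver [1+:1] = (word>>1) & 0x1 = 0
flags [0+:1] = (word>>0) & 0x1 = 0

233229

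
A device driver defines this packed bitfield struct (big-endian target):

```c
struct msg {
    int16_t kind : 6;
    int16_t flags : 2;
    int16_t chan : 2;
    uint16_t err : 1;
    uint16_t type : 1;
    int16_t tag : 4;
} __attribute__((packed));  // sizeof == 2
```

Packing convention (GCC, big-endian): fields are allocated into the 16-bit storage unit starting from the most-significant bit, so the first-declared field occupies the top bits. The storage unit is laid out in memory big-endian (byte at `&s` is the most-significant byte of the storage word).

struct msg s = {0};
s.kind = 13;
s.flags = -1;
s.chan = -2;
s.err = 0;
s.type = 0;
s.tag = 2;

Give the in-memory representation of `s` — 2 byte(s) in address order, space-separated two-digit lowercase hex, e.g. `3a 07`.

[10+:6] kind=13 & 0x3f = 0xd; word=0x3400
[8+:2] flags=-1 & 0x3 = 0x3; word=0x3700
[6+:2] chan=-2 & 0x3 = 0x2; word=0x3780
[5+:1] err=0 & 0x1 = 0x0; word=0x3780
[4+:1] type=0 & 0x1 = 0x0; word=0x3780
[0+:4] tag=2 & 0xf = 0x2; word=0x3782
word = 0x3782 → big-endian bytes:
  [0]=0x37  [1]=0x82

37 82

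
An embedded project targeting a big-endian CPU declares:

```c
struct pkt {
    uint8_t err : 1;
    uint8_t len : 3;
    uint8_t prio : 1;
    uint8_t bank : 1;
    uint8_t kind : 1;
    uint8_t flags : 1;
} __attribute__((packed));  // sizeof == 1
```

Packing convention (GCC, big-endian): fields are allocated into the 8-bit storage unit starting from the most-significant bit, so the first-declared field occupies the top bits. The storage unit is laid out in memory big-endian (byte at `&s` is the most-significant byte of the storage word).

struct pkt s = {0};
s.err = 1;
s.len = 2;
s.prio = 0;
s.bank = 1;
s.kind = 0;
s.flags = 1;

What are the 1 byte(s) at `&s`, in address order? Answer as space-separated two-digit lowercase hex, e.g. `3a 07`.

err (1b) val=1 bits=0x1 at bit 7: 0x80
len (3b) val=2 bits=0x2 at bit 4: 0xa0
prio (1b) val=0 bits=0x0 at bit 3: 0xa0
bank (1b) val=1 bits=0x1 at bit 2: 0xa4
kind (1b) val=0 bits=0x0 at bit 1: 0xa4
flags (1b) val=1 bits=0x1 at bit 0: 0xa5
word = 0xa5 → big-endian bytes:
  [0]=0xa5

a5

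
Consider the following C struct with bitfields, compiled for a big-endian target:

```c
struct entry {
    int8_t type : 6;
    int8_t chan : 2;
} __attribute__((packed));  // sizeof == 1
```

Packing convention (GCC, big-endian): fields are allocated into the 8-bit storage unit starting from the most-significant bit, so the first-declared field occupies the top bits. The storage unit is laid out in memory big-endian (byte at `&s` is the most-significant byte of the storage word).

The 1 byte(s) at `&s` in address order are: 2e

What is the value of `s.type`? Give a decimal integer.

11

[0]=0x2e (big-endian) → word 0x2e
type [2+:6] = (word>>2) & 0x3f = 11  ←
chan [0+:2] = (word>>0) & 0x3 = 2
type signed 6b, MSB=0: value = 11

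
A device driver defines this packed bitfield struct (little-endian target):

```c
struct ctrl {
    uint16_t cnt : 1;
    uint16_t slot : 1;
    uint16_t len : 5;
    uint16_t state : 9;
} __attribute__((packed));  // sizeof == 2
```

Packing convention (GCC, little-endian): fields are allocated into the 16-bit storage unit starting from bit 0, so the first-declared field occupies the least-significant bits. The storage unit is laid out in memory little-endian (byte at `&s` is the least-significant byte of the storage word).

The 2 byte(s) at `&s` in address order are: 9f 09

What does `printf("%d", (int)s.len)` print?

7

[0]=0x9f [1]=0x09 (little-endian) → word 0x099f
cnt [0+:1] = (word>>0) & 0x1 = 1
slot [1+:1] = (word>>1) & 0x1 = 1
len [2+:5] = (word>>2) & 0x1f = 7  ←
state [7+:9] = (word>>7) & 0x1ff = 19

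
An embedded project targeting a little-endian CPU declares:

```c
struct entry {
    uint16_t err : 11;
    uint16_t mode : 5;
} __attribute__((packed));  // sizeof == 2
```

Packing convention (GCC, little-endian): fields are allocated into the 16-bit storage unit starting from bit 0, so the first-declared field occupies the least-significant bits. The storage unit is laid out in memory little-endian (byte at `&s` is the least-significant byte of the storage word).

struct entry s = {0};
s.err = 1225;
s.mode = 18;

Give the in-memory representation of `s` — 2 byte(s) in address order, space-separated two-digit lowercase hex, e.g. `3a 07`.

c9 94

err:11 = 1225 → 0x4c9 << 0 → word 0x04c9
mode:5 = 18 → 0x12 << 11 → word 0x94c9
word = 0x94c9 → little-endian bytes:
  [0]=0xc9  [1]=0x94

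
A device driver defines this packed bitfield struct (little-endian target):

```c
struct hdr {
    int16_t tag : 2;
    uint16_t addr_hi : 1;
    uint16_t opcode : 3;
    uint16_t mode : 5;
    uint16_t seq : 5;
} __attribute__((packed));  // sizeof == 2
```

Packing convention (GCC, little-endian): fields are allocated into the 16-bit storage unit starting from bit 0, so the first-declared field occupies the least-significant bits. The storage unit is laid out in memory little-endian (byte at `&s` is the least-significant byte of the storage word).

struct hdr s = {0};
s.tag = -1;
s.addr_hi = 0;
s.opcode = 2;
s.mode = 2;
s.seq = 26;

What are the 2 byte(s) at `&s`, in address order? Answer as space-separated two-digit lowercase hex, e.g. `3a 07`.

93 d0

[0+:2] tag=-1 & 0x3 = 0x3; word=0x0003
[2+:1] addr_hi=0 & 0x1 = 0x0; word=0x0003
[3+:3] opcode=2 & 0x7 = 0x2; word=0x0013
[6+:5] mode=2 & 0x1f = 0x2; word=0x0093
[11+:5] seq=26 & 0x1f = 0x1a; word=0xd093
word = 0xd093 → little-endian bytes:
  [0]=0x93  [1]=0xd0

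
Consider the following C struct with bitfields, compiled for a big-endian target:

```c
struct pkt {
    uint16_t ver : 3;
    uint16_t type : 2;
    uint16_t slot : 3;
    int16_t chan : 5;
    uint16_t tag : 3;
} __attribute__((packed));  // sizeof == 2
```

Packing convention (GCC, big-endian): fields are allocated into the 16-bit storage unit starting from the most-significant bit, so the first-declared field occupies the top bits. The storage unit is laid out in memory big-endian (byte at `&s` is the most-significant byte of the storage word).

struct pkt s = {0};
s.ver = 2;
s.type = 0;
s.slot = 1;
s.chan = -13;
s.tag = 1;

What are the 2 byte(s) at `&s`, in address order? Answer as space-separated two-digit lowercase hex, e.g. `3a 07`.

41 99

[13+:3] ver=2 & 0x7 = 0x2; word=0x4000
[11+:2] type=0 & 0x3 = 0x0; word=0x4000
[8+:3] slot=1 & 0x7 = 0x1; word=0x4100
[3+:5] chan=-13 & 0x1f = 0x13; word=0x4198
[0+:3] tag=1 & 0x7 = 0x1; word=0x4199
word = 0x4199 → big-endian bytes:
  [0]=0x41  [1]=0x99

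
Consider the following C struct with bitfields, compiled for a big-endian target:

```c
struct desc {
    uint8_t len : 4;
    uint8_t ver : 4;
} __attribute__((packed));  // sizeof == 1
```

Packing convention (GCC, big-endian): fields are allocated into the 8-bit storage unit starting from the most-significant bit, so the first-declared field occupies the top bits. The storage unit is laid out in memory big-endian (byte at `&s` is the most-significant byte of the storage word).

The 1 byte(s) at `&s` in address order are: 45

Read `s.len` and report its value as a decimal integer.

[0]=0x45 (big-endian) → word 0x45
len:4 @ bit 4 → (0x45>>4)&0xf = 0x4  ←
ver:4 @ bit 0 → (0x45>>0)&0xf = 0x5

4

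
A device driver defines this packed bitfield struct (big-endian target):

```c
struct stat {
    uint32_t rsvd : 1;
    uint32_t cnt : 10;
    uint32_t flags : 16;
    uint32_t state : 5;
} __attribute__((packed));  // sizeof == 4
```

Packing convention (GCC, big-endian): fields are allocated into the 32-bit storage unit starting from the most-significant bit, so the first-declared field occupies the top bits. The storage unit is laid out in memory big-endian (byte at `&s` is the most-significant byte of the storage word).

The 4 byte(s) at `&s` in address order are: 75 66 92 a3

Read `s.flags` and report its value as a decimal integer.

13461

[0]=0x75 [1]=0x66 [2]=0x92 [3]=0xa3 (big-endian) → word 0x756692a3
rsvd:1 @ bit 31 → (0x756692a3>>31)&0x1 = 0x0
cnt:10 @ bit 21 → (0x756692a3>>21)&0x3ff = 0x3ab
flags:16 @ bit 5 → (0x756692a3>>5)&0xffff = 0x3495  ←
state:5 @ bit 0 → (0x756692a3>>0)&0x1f = 0x3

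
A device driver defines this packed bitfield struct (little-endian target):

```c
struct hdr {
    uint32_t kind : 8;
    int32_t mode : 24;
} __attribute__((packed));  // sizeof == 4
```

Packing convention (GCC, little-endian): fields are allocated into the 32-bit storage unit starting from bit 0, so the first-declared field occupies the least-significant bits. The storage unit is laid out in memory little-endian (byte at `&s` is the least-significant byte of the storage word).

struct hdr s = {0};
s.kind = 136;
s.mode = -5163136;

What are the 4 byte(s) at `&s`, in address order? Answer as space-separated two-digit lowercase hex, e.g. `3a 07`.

88 80 37 b1

kind:8 = 136 → 0x88 << 0 → word 0x00000088
mode:24 = -5163136 → 0xb13780 << 8 → word 0xb1378088
word = 0xb1378088 → little-endian bytes:
  [0]=0x88  [1]=0x80  [2]=0x37  [3]=0xb1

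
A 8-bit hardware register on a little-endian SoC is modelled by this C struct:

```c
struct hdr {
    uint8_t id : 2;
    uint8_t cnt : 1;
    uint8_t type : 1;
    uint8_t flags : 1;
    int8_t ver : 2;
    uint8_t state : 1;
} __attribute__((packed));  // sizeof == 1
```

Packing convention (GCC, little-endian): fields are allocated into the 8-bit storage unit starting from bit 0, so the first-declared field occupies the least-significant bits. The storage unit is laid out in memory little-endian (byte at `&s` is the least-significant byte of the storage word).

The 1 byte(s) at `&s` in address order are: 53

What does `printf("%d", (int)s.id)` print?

[0]=0x53 (little-endian) → word 0x53
id:2 @ bit 0 → (0x53>>0)&0x3 = 0x3  ←
cnt:1 @ bit 2 → (0x53>>2)&0x1 = 0x0
type:1 @ bit 3 → (0x53>>3)&0x1 = 0x0
flags:1 @ bit 4 → (0x53>>4)&0x1 = 0x1
ver:2 @ bit 5 → (0x53>>5)&0x3 = 0x2
state:1 @ bit 7 → (0x53>>7)&0x1 = 0x0

3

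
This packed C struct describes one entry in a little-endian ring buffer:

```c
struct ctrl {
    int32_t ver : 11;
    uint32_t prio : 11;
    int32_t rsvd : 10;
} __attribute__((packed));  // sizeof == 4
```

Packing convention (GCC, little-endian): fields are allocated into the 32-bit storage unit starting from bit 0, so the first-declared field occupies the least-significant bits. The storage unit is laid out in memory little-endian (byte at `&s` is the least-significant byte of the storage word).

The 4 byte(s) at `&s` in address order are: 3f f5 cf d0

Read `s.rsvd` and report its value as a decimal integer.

[0]=0x3f [1]=0xf5 [2]=0xcf [3]=0xd0 (little-endian) → word 0xd0cff53f
ver:11 @ bit 0 → (0xd0cff53f>>0)&0x7ff = 0x53f
prio:11 @ bit 11 → (0xd0cff53f>>11)&0x7ff = 0x1fe
rsvd:10 @ bit 22 → (0xd0cff53f>>22)&0x3ff = 0x343  ←
rsvd signed 10b, MSB=1: 835 - 1024 = -189

-189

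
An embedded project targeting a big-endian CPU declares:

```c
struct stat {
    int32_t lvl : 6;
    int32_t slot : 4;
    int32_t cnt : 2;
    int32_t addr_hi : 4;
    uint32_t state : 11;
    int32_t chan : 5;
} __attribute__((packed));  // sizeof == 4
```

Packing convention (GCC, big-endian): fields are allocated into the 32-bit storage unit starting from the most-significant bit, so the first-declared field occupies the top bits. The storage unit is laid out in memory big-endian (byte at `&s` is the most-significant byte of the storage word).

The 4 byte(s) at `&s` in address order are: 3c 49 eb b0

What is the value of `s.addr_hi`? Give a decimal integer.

[0]=0x3c [1]=0x49 [2]=0xeb [3]=0xb0 (big-endian) → word 0x3c49ebb0
lvl:6 @ bit 26 → (0x3c49ebb0>>26)&0x3f = 0xf
slot:4 @ bit 22 → (0x3c49ebb0>>22)&0xf = 0x1
cnt:2 @ bit 20 → (0x3c49ebb0>>20)&0x3 = 0x0
addr_hi:4 @ bit 16 → (0x3c49ebb0>>16)&0xf = 0x9  ←
state:11 @ bit 5 → (0x3c49ebb0>>5)&0x7ff = 0x75d
chan:5 @ bit 0 → (0x3c49ebb0>>0)&0x1f = 0x10
addr_hi signed 4b, MSB=1: 9 - 16 = -7

-7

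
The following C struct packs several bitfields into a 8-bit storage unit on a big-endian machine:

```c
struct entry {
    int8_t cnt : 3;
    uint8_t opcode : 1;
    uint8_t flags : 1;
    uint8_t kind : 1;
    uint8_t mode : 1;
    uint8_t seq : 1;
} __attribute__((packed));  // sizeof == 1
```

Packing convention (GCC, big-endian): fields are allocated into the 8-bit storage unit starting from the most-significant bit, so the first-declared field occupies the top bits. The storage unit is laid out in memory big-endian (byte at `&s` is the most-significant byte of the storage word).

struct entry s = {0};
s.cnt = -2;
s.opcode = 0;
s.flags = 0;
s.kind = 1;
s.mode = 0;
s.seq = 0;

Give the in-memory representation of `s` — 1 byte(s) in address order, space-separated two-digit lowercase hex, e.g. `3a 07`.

c4

cnt:3 = -2 → 0x6 << 5 → word 0xc0
opcode:1 = 0 → 0x0 << 4 → word 0xc0
flags:1 = 0 → 0x0 << 3 → word 0xc0
kind:1 = 1 → 0x1 << 2 → word 0xc4
mode:1 = 0 → 0x0 << 1 → word 0xc4
seq:1 = 0 → 0x0 << 0 → word 0xc4
word = 0xc4 → big-endian bytes:
  [0]=0xc4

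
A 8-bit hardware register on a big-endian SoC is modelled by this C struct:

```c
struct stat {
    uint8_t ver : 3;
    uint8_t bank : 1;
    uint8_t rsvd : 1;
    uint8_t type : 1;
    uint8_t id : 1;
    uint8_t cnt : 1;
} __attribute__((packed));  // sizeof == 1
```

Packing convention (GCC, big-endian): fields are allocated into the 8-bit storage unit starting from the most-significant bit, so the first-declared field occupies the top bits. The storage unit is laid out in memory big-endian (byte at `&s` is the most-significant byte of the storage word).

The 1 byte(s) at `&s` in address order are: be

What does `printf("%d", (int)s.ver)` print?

5

[0]=0xbe (big-endian) → word 0xbe
ver:3 @ bit 5 → (0xbe>>5)&0x7 = 0x5  ←
bank:1 @ bit 4 → (0xbe>>4)&0x1 = 0x1
rsvd:1 @ bit 3 → (0xbe>>3)&0x1 = 0x1
type:1 @ bit 2 → (0xbe>>2)&0x1 = 0x1
id:1 @ bit 1 → (0xbe>>1)&0x1 = 0x1
cnt:1 @ bit 0 → (0xbe>>0)&0x1 = 0x0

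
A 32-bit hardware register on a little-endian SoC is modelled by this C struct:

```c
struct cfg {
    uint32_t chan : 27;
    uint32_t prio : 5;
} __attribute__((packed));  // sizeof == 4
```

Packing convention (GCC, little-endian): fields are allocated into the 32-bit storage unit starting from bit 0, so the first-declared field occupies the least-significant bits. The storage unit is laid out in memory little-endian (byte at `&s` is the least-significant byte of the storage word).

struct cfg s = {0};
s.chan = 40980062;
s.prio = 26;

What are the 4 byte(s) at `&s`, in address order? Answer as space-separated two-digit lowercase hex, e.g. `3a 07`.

5e 4e 71 d2

chan:27 = 40980062 → 0x2714e5e << 0 → word 0x02714e5e
prio:5 = 26 → 0x1a << 27 → word 0xd2714e5e
word = 0xd2714e5e → little-endian bytes:
  [0]=0x5e  [1]=0x4e  [2]=0x71  [3]=0xd2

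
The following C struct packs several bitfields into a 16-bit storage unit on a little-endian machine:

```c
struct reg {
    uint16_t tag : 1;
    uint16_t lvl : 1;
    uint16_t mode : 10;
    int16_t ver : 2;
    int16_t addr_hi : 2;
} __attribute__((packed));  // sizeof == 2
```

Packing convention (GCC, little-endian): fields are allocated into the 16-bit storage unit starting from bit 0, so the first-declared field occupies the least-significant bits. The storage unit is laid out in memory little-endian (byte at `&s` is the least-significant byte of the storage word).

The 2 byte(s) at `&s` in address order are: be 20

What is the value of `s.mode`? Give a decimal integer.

[0]=0xbe [1]=0x20 (little-endian) → word 0x20be
tag:1 @ bit 0 → (0x20be>>0)&0x1 = 0x0
lvl:1 @ bit 1 → (0x20be>>1)&0x1 = 0x1
mode:10 @ bit 2 → (0x20be>>2)&0x3ff = 0x2f  ←
ver:2 @ bit 12 → (0x20be>>12)&0x3 = 0x2
addr_hi:2 @ bit 14 → (0x20be>>14)&0x3 = 0x0

47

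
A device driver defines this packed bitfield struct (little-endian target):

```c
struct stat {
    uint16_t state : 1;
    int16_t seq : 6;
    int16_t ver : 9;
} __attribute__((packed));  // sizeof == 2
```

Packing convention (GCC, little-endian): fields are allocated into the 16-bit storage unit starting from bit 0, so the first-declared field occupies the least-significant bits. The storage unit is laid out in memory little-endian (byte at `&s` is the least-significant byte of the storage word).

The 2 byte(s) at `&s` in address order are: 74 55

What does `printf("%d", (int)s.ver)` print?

170

[0]=0x74 [1]=0x55 (little-endian) → word 0x5574
state [0+:1] = (word>>0) & 0x1 = 0
seq [1+:6] = (word>>1) & 0x3f = 58
ver [7+:9] = (word>>7) & 0x1ff = 170  ←
ver signed 9b, MSB=0: value = 170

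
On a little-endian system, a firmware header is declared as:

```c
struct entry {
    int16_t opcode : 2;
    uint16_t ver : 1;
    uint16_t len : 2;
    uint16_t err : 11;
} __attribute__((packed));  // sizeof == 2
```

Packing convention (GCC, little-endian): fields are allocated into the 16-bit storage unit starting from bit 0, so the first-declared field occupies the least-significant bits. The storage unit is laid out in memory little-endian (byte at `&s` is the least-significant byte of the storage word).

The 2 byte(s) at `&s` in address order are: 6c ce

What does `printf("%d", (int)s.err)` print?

1651

[0]=0x6c [1]=0xce (little-endian) → word 0xce6c
opcode:2 @ bit 0 → (0xce6c>>0)&0x3 = 0x0
ver:1 @ bit 2 → (0xce6c>>2)&0x1 = 0x1
len:2 @ bit 3 → (0xce6c>>3)&0x3 = 0x1
err:11 @ bit 5 → (0xce6c>>5)&0x7ff = 0x673  ←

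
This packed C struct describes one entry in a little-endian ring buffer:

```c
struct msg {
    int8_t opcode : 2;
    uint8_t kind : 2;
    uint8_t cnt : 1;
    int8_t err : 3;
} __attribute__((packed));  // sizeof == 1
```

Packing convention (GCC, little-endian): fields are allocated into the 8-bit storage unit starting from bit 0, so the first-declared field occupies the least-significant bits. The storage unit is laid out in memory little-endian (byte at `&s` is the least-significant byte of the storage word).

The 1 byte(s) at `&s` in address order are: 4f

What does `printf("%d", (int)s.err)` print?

2

[0]=0x4f (little-endian) → word 0x4f
opcode:2 @ bit 0 → (0x4f>>0)&0x3 = 0x3
kind:2 @ bit 2 → (0x4f>>2)&0x3 = 0x3
cnt:1 @ bit 4 → (0x4f>>4)&0x1 = 0x0
err:3 @ bit 5 → (0x4f>>5)&0x7 = 0x2  ←
err signed 3b, MSB=0: value = 2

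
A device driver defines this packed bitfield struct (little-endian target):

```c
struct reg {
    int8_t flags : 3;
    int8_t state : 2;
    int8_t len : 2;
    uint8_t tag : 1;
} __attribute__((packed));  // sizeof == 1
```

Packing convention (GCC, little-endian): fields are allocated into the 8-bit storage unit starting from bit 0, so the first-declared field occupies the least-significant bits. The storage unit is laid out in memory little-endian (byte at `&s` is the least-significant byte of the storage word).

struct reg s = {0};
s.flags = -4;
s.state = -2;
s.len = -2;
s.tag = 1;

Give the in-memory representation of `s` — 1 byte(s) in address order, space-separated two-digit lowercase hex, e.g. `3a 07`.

[0+:3] flags=-4 & 0x7 = 0x4; word=0x04
[3+:2] state=-2 & 0x3 = 0x2; word=0x14
[5+:2] len=-2 & 0x3 = 0x2; word=0x54
[7+:1] tag=1 & 0x1 = 0x1; word=0xd4
word = 0xd4 → little-endian bytes:
  [0]=0xd4

d4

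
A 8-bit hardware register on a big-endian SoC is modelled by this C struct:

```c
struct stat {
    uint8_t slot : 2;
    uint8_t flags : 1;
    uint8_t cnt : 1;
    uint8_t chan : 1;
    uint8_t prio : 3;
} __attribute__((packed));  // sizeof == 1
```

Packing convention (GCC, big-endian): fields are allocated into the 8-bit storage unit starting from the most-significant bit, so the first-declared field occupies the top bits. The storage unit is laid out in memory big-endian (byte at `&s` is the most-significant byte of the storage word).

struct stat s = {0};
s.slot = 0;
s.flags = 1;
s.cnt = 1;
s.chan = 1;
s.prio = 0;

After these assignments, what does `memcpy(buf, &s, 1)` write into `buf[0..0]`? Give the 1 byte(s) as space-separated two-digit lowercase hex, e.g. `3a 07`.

38

[6+:2] slot=0 & 0x3 = 0x0; word=0x00
[5+:1] flags=1 & 0x1 = 0x1; word=0x20
[4+:1] cnt=1 & 0x1 = 0x1; word=0x30
[3+:1] chan=1 & 0x1 = 0x1; word=0x38
[0+:3] prio=0 & 0x7 = 0x0; word=0x38
word = 0x38 → big-endian bytes:
  [0]=0x38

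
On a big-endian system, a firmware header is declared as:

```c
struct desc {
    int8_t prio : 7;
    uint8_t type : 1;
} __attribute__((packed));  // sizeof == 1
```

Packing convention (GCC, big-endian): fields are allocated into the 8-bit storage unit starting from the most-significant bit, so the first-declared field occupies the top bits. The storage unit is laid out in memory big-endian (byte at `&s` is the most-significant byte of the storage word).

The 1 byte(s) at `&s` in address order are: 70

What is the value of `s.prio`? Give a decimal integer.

56

[0]=0x70 (big-endian) → word 0x70
prio:7 @ bit 1 → (0x70>>1)&0x7f = 0x38  ←
type:1 @ bit 0 → (0x70>>0)&0x1 = 0x0
prio signed 7b, MSB=0: value = 56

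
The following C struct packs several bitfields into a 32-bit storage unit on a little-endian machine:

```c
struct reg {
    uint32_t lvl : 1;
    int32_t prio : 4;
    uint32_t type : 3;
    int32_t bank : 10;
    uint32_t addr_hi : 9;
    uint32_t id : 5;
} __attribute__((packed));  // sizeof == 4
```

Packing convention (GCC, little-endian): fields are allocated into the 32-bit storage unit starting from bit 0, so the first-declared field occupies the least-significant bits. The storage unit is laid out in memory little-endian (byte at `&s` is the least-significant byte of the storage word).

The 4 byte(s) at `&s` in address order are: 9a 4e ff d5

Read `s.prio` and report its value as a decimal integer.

[0]=0x9a [1]=0x4e [2]=0xff [3]=0xd5 (little-endian) → word 0xd5ff4e9a
lvl [0+:1] = (word>>0) & 0x1 = 0
prio [1+:4] = (word>>1) & 0xf = 13  ←
type [5+:3] = (word>>5) & 0x7 = 4
bank [8+:10] = (word>>8) & 0x3ff = 846
addr_hi [18+:9] = (word>>18) & 0x1ff = 383
id [27+:5] = (word>>27) & 0x1f = 26
prio signed 4b, MSB=1: 13 - 16 = -3

-3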